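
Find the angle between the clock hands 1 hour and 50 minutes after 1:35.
First find the time 1 hour and 50 minutes after 1:35.
Total minutes: 1 x 60 + 35 + 1 x 60 + 50 = 205.
205 mod 720 = 205 minutes = 3:25.
Now compute the angle at 3:25:
Hour hand: 3 x 30 + 25 x 0.5 = 102.5 degrees
Minute hand: 25 x 6 = 150 degrees
Difference: |102.5 - 150| = 47.5 degrees
The angle is 47.5 degrees

Final answer: 47.5 degrees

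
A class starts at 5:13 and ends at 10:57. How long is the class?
From 5:13 to 10:57:
(10 x 60 + 57) - (5 x 60 + 13) = 657 - 313 = 344 minutes
= 5 hours and 44 minutes

Final answer: 5 hours and 44 minutes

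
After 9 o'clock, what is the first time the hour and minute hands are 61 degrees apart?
At t minutes past 9:00, the hour hand is at 30 x 9 + 0.5t degrees and the minute hand is at 6t degrees.
The smaller angle between them is 61 degrees when |30H - 5.5t| = 61 or |30H - 5.5t| = 299.
With H = 9, solve 30 x 9 - 5.5t = +/- target for each target:
  t = (30 x 9 - 61) / 5.5 = 38
  t = (30 x 9 + 61) / 5.5 = 60.18 (outside (0, 60))
  t = (30 x 9 - 299) / 5.5 = -5.27 (outside (0, 60))
  t = (30 x 9 + 299) / 5.5 = 103.45 (outside (0, 60))
Valid solutions in (0, 60): {38} minutes.
The first occurrence is t = 38 minutes.
The hands form a 61-degree angle at 38 minutes past 9:00.

Final answer: 38 minutes past 9:00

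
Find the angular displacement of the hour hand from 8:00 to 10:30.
The hour hand moves 0.5 degrees per minute.
Time elapsed: 10:30 - 8:00 = 150 minutes
Angular displacement: 150 x 0.5 = 75 degrees

Final answer: 75 degrees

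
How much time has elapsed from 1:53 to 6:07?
From 1:53 to 6:07:
(6 x 60 + 7) - (1 x 60 + 53) = 367 - 113 = 254 minutes
= 4 hours and 14 minutes

Final answer: 4 hours and 14 minutes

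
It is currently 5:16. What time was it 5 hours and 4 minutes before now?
Starting time: 5:16 = 316 total minutes past 12:00
Subtracting: 5 hours and 4 minutes = 304 minutes
316 - 304 = 12 minutes
= 12 minutes past 12:00 = 12:12

Final answer: 12:12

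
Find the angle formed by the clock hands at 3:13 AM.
Hour hand position: 3 x 30 + 13 x 0.5 = 96.5 degrees
Minute hand position: 13 x 6 = 78 degrees
Difference: |96.5 - 78| = 18.5 degrees
The angle between the hands is 18.5 degrees

Final answer: 18.5 degrees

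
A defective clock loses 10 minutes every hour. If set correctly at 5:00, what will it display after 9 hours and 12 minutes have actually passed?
For every 60 true minutes, the faulty clock advances 60 - 10 = 50 minutes.
True elapsed: 9 hours and 12 minutes = 552 minutes.
Faulty clock advances: 552 x 50/60 = 460 minutes (drift: 92 minutes behind).
Shown time: 5:00 + 460 minutes = 12:40.

Final answer: 12:40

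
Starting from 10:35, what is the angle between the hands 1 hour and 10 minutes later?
First find the time 1 hour and 10 minutes after 10:35.
Total minutes: 10 x 60 + 35 + 1 x 60 + 10 = 705.
705 mod 720 = 705 minutes = 11:45.
Now compute the angle at 11:45:
Hour hand: 11 x 30 + 45 x 0.5 = 352.5 degrees
Minute hand: 45 x 6 = 270 degrees
Difference: |352.5 - 270| = 82.5 degrees
The angle is 82.5 degrees

Final answer: 82.5 degrees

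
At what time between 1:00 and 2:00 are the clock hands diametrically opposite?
For hands to be 180 degrees apart: |30H - 5.5t| = 180
With H = 1: t = (30 x 1 + 180)/5.5 = 38.18 or t = (30 x 1 - 180)/5.5 = -27.27
First valid solution (0 < t < 60): t = 38.18 minutes
The hands are opposite at 38.18 minutes past 1:00.

Final answer: 38.18 minutes past 1:00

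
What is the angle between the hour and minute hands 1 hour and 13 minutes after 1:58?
First find the time 1 hour and 13 minutes after 1:58.
Total minutes: 1 x 60 + 58 + 1 x 60 + 13 = 191.
191 mod 720 = 191 minutes = 3:11.
Now compute the angle at 3:11:
Hour hand: 3 x 30 + 11 x 0.5 = 95.5 degrees
Minute hand: 11 x 6 = 66 degrees
Difference: |95.5 - 66| = 29.5 degrees
The angle is 29.5 degrees

Final answer: 29.5 degrees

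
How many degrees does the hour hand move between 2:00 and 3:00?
The hour hand moves 0.5 degrees per minute.
Time elapsed: 3:00 - 2:00 = 60 minutes
Angular displacement: 60 x 0.5 = 30 degrees

Final answer: 30 degrees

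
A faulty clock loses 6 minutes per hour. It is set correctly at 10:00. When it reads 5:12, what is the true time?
For every 60 true minutes, the faulty clock advances 54 minutes, so 1 faulty-clock minute corresponds to 60/54 true minutes.
From 10:00 to 5:12 on the faulty dial is 432 minutes.
True elapsed: 432 x 60/54 = 480 minutes = 8 hours.
True time: 10:00 + 8 hours = 6:00.

Final answer: 6:00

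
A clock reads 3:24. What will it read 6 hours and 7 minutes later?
Starting time: 3:24
Adding 7 minutes to 24 minutes: 24 + 7 = 31 minutes
Adding 6 hours: 3 + 6 = 9
Final time: 9:31

Final answer: 9:31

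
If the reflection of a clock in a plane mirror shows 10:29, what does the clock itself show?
Reflection across the vertical (12-6) axis maps a hand at angle A degrees to (360 - A) degrees, which sends a reading of T minutes past 12:00 to (720 - T) minutes past 12:00.
Mirror reads 10:29 = 629 minutes past 12:00.
Actual time: (720 - 629) mod 720 = 91 minutes = 1:31.

Final answer: 1:31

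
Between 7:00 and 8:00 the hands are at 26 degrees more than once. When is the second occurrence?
At t minutes past 7:00, the hour hand is at 30 x 7 + 0.5t degrees and the minute hand is at 6t degrees.
The smaller angle between them is 26 degrees when |30H - 5.5t| = 26 or |30H - 5.5t| = 334.
With H = 7, solve 30 x 7 - 5.5t = +/- target for each target:
  t = (30 x 7 - 26) / 5.5 = 33.45
  t = (30 x 7 + 26) / 5.5 = 42.91
  t = (30 x 7 - 334) / 5.5 = -22.55 (outside (0, 60))
  t = (30 x 7 + 334) / 5.5 = 98.91 (outside (0, 60))
Valid solutions in (0, 60): {33.45, 42.91} minutes.
The second occurrence is t = 42.91 minutes.
The hands form a 26-degree angle at 42.91 minutes past 7:00.

Final answer: 42.91 minutes past 7:00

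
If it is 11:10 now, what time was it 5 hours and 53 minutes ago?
Starting time: 11:10 = 670 total minutes past 12:00
Subtracting: 5 hours and 53 minutes = 353 minutes
670 - 353 = 317 minutes
= 5 hours and 17 minutes past 12:00 = 5:17

Final answer: 5:17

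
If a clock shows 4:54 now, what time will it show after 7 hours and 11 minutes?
Starting time: 4:54
Adding 11 minutes to 54 minutes: 54 + 11 = 65 minutes = 1 hour and 5 minutes
Adding 7 hours: 4 + 7 + 1 (carry) = 12
Final time: 12:05

Final answer: 12:05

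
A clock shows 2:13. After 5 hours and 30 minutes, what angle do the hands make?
First find the time 5 hours and 30 minutes after 2:13.
Total minutes: 2 x 60 + 13 + 5 x 60 + 30 = 463.
463 mod 720 = 463 minutes = 7:43.
Now compute the angle at 7:43:
Hour hand: 7 x 30 + 43 x 0.5 = 231.5 degrees
Minute hand: 43 x 6 = 258 degrees
Difference: |231.5 - 258| = 26.5 degrees
The angle is 26.5 degrees

Final answer: 26.5 degrees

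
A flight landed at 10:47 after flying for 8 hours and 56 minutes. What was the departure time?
Starting time: 10:47 = 647 total minutes past 12:00
Subtracting: 8 hours and 56 minutes = 536 minutes
647 - 536 = 111 minutes
= 1 hour and 51 minutes past 12:00 = 1:51

Final answer: 1:51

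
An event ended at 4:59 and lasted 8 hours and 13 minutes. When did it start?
Starting time: 4:59 = 299 total minutes past 12:00
Subtracting: 8 hours and 13 minutes = 493 minutes
299 - 493 = -194 (negative, add 12 hours = 720) = 526 minutes
= 8 hours and 46 minutes past 12:00 = 8:46

Final answer: 8:46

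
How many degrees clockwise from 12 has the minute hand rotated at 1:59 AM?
The minute hand moves 6 degrees per minute.
At 1:59: 59 x 6 = 354 degrees

Final answer: 354 degrees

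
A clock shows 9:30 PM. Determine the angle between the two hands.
Hour hand position: 9 x 30 + 30 x 0.5 = 285 degrees
Minute hand position: 30 x 6 = 180 degrees
Difference: |285 - 180| = 105 degrees
The angle between the hands is 105 degrees

Final answer: 105 degrees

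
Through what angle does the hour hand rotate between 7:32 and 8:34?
The hour hand moves 0.5 degrees per minute.
Time elapsed: 8:34 - 7:32 = 62 minutes
Angular displacement: 62 x 0.5 = 31 degrees

Final answer: 31 degrees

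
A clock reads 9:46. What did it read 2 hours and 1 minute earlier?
Starting time: 9:46 = 586 total minutes past 12:00
Subtracting: 2 hours and 1 minute = 121 minutes
586 - 121 = 465 minutes
= 7 hours and 45 minutes past 12:00 = 7:45

Final answer: 7:45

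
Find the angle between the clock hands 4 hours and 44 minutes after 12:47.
First find the time 4 hours and 44 minutes after 12:47.
Total minutes: 12 x 60 + 47 + 4 x 60 + 44 = 1051.
1051 mod 720 = 331 minutes = 5:31.
Now compute the angle at 5:31:
Hour hand: 5 x 30 + 31 x 0.5 = 165.5 degrees
Minute hand: 31 x 6 = 186 degrees
Difference: |165.5 - 186| = 20.5 degrees
The angle is 20.5 degrees

Final answer: 20.5 degrees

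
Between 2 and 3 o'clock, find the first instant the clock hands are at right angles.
At t minutes past 2:00, the hour hand is at 30 x 2 + 0.5t degrees and the minute hand is at 6t degrees.
The smaller angle between them is 90 degrees when |30H - 5.5t| = 90 or |30H - 5.5t| = 270.
With H = 2, solve 30 x 2 - 5.5t = +/- target for each target:
  t = (30 x 2 - 90) / 5.5 = -5.45 (outside (0, 60))
  t = (30 x 2 + 90) / 5.5 = 27.27
  t = (30 x 2 - 270) / 5.5 = -38.18 (outside (0, 60))
  t = (30 x 2 + 270) / 5.5 = 60 (outside (0, 60))
Valid solutions in (0, 60): {27.27} minutes.
First occurrence: t = 27.27 minutes.
The hands are at right angles at 27.27 minutes past 2:00.

Final answer: 27.27 minutes past 2:00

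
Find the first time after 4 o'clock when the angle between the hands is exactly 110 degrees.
At t minutes past 4:00, the hour hand is at 30 x 4 + 0.5t degrees and the minute hand is at 6t degrees.
The smaller angle between them is 110 degrees when |30H - 5.5t| = 110 or |30H - 5.5t| = 250.
With H = 4, solve 30 x 4 - 5.5t = +/- target for each target:
  t = (30 x 4 - 110) / 5.5 = 1.82
  t = (30 x 4 + 110) / 5.5 = 41.82
  t = (30 x 4 - 250) / 5.5 = -23.64 (outside (0, 60))
  t = (30 x 4 + 250) / 5.5 = 67.27 (outside (0, 60))
Valid solutions in (0, 60): {1.82, 41.82} minutes.
The first occurrence is t = 1.82 minutes.
The hands form a 110-degree angle at 1.82 minutes past 4:00.

Final answer: 1.82 minutes past 4:00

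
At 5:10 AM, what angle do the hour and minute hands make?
Hour hand position: 5 x 30 + 10 x 0.5 = 155 degrees
Minute hand position: 10 x 6 = 60 degrees
Difference: |155 - 60| = 95 degrees
The angle between the hands is 95 degrees

Final answer: 95 degrees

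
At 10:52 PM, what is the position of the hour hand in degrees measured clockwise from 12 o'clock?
The hour hand moves 30 degrees per hour and 0.5 degrees per minute.
At 10:52: (10) x 30 + 52 x 0.5 = 300 + 26 = 326 degrees

Final answer: 326 degrees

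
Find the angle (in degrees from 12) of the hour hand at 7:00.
The hour hand moves 30 degrees per hour and 0.5 degrees per minute.
At 7:00: (7) x 30 + 0 x 0.5 = 210 + 0 = 210 degrees

Final answer: 210 degrees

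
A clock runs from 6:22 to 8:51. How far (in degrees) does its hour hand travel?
The hour hand moves 0.5 degrees per minute.
Time elapsed: 8:51 - 6:22 = 149 minutes
Angular displacement: 149 x 0.5 = 74.5 degrees

Final answer: 74.5 degrees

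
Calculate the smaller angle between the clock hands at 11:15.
Hour hand position: 11 x 30 + 15 x 0.5 = 337.5 degrees
Minute hand position: 15 x 6 = 90 degrees
Difference: |337.5 - 90| = 247.5 degrees
Since 247.5 > 180, the smaller angle is 360 - 247.5 = 112.5 degrees

Final answer: 112.5 degrees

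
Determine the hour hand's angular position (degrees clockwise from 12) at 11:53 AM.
The hour hand moves 30 degrees per hour and 0.5 degrees per minute.
At 11:53: (11) x 30 + 53 x 0.5 = 330 + 26.5 = 356.5 degrees

Final answer: 356.5 degrees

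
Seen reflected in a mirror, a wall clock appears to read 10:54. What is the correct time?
Reflection across the vertical (12-6) axis maps a hand at angle A degrees to (360 - A) degrees, which sends a reading of T minutes past 12:00 to (720 - T) minutes past 12:00.
Mirror reads 10:54 = 654 minutes past 12:00.
Actual time: (720 - 654) mod 720 = 66 minutes = 1:06.

Final answer: 1:06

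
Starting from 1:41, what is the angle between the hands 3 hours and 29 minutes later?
First find the time 3 hours and 29 minutes after 1:41.
Total minutes: 1 x 60 + 41 + 3 x 60 + 29 = 310.
310 mod 720 = 310 minutes = 5:10.
Now compute the angle at 5:10:
Hour hand: 5 x 30 + 10 x 0.5 = 155 degrees
Minute hand: 10 x 6 = 60 degrees
Difference: |155 - 60| = 95 degrees
The angle is 95 degrees

Final answer: 95 degrees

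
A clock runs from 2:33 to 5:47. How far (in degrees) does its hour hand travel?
The hour hand moves 0.5 degrees per minute.
Time elapsed: 5:47 - 2:33 = 194 minutes
Angular displacement: 194 x 0.5 = 97 degrees

Final answer: 97 degrees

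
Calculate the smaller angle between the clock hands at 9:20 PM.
Hour hand position: 9 x 30 + 20 x 0.5 = 280 degrees
Minute hand position: 20 x 6 = 120 degrees
Difference: |280 - 120| = 160 degrees
The angle between the hands is 160 degrees

Final answer: 160 degrees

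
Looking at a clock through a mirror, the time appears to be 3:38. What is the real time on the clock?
Reflection across the vertical (12-6) axis maps a hand at angle A degrees to (360 - A) degrees, which sends a reading of T minutes past 12:00 to (720 - T) minutes past 12:00.
Mirror reads 3:38 = 218 minutes past 12:00.
Actual time: (720 - 218) mod 720 = 502 minutes = 8:22.

Final answer: 8:22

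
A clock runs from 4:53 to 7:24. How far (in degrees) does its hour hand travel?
The hour hand moves 0.5 degrees per minute.
Time elapsed: 7:24 - 4:53 = 151 minutes
Angular displacement: 151 x 0.5 = 75.5 degrees

Final answer: 75.5 degrees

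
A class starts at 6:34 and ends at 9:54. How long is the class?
From 6:34 to 9:54:
(9 x 60 + 54) - (6 x 60 + 34) = 594 - 394 = 200 minutes
= 3 hours and 20 minutes

Final answer: 3 hours and 20 minutes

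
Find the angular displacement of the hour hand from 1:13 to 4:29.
The hour hand moves 0.5 degrees per minute.
Time elapsed: 4:29 - 1:13 = 196 minutes
Angular displacement: 196 x 0.5 = 98 degrees

Final answer: 98 degrees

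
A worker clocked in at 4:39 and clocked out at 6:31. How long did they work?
From 4:39 to 6:31:
(6 x 60 + 31) - (4 x 60 + 39) = 391 - 279 = 112 minutes
= 1 hour and 52 minutes

Final answer: 1 hour and 52 minutes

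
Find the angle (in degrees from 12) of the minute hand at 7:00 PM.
The minute hand moves 6 degrees per minute.
At 7:00: 0 x 6 = 0 degrees

Final answer: 0 degrees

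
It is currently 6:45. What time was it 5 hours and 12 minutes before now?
Starting time: 6:45 = 405 total minutes past 12:00
Subtracting: 5 hours and 12 minutes = 312 minutes
405 - 312 = 93 minutes
= 1 hour and 33 minutes past 12:00 = 1:33

Final answer: 1:33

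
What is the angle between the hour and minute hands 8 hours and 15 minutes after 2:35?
First find the time 8 hours and 15 minutes after 2:35.
Total minutes: 2 x 60 + 35 + 8 x 60 + 15 = 650.
650 mod 720 = 650 minutes = 10:50.
Now compute the angle at 10:50:
Hour hand: 10 x 30 + 50 x 0.5 = 325 degrees
Minute hand: 50 x 6 = 300 degrees
Difference: |325 - 300| = 25 degrees
The angle is 25 degrees

Final answer: 25 degrees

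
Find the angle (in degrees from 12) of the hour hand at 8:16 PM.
The hour hand moves 30 degrees per hour and 0.5 degrees per minute.
At 8:16: (8) x 30 + 16 x 0.5 = 240 + 8 = 248 degrees

Final answer: 248 degrees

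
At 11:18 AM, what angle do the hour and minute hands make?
Hour hand position: 11 x 30 + 18 x 0.5 = 339 degrees
Minute hand position: 18 x 6 = 108 degrees
Difference: |339 - 108| = 231 degrees
Since 231 > 180, the smaller angle is 360 - 231 = 129 degrees

Final answer: 129 degrees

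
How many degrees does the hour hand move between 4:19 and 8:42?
The hour hand moves 0.5 degrees per minute.
Time elapsed: 8:42 - 4:19 = 263 minutes
Angular displacement: 263 x 0.5 = 131.5 degrees

Final answer: 131.5 degrees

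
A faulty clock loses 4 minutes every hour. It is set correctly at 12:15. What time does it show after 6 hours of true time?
For every 60 true minutes, the faulty clock advances 60 - 4 = 56 minutes.
True elapsed: 6 hours = 360 minutes.
Faulty clock advances: 360 x 56/60 = 336 minutes (drift: 24 minutes behind).
Shown time: 12:15 + 336 minutes = 5:51.

Final answer: 5:51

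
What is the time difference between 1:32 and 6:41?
From 1:32 to 6:41:
(6 x 60 + 41) - (1 x 60 + 32) = 401 - 92 = 309 minutes
= 5 hours and 9 minutes

Final answer: 5 hours and 9 minutes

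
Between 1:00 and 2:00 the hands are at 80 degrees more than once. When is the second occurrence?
At t minutes past 1:00, the hour hand is at 30 x 1 + 0.5t degrees and the minute hand is at 6t degrees.
The smaller angle between them is 80 degrees when |30H - 5.5t| = 80 or |30H - 5.5t| = 280.
With H = 1, solve 30 x 1 - 5.5t = +/- target for each target:
  t = (30 x 1 - 80) / 5.5 = -9.09 (outside (0, 60))
  t = (30 x 1 + 80) / 5.5 = 20
  t = (30 x 1 - 280) / 5.5 = -45.45 (outside (0, 60))
  t = (30 x 1 + 280) / 5.5 = 56.36
Valid solutions in (0, 60): {20, 56.36} minutes.
The second occurrence is t = 56.36 minutes.
The hands form a 80-degree angle at 56.36 minutes past 1:00.

Final answer: 56.36 minutes past 1:00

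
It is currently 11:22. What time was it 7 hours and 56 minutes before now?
Starting time: 11:22 = 682 total minutes past 12:00
Subtracting: 7 hours and 56 minutes = 476 minutes
682 - 476 = 206 minutes
= 3 hours and 26 minutes past 12:00 = 3:26

Final answer: 3:26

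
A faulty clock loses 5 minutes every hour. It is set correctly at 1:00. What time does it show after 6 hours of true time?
For every 60 true minutes, the faulty clock advances 60 - 5 = 55 minutes.
True elapsed: 6 hours = 360 minutes.
Faulty clock advances: 360 x 55/60 = 330 minutes (drift: 30 minutes behind).
Shown time: 1:00 + 330 minutes = 6:30.

Final answer: 6:30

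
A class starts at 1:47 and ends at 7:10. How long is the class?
From 1:47 to 7:10:
(7 x 60 + 10) - (1 x 60 + 47) = 430 - 107 = 323 minutes
= 5 hours and 23 minutes

Final answer: 5 hours and 23 minutes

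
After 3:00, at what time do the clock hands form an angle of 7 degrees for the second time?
At t minutes past 3:00, the hour hand is at 30 x 3 + 0.5t degrees and the minute hand is at 6t degrees.
The smaller angle between them is 7 degrees when |30H - 5.5t| = 7 or |30H - 5.5t| = 353.
With H = 3, solve 30 x 3 - 5.5t = +/- target for each target:
  t = (30 x 3 - 7) / 5.5 = 15.09
  t = (30 x 3 + 7) / 5.5 = 17.64
  t = (30 x 3 - 353) / 5.5 = -47.82 (outside (0, 60))
  t = (30 x 3 + 353) / 5.5 = 80.55 (outside (0, 60))
Valid solutions in (0, 60): {15.09, 17.64} minutes.
The second occurrence is t = 17.64 minutes.
The hands form a 7-degree angle at 17.64 minutes past 3:00.

Final answer: 17.64 minutes past 3:00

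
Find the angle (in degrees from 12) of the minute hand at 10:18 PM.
The minute hand moves 6 degrees per minute.
At 10:18: 18 x 6 = 108 degrees

Final answer: 108 degrees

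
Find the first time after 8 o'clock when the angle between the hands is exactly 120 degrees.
At t minutes past 8:00, the hour hand is at 30 x 8 + 0.5t degrees and the minute hand is at 6t degrees.
The smaller angle between them is 120 degrees when |30H - 5.5t| = 120 or |30H - 5.5t| = 240.
With H = 8, solve 30 x 8 - 5.5t = +/- target for each target:
  t = (30 x 8 - 120) / 5.5 = 21.82
  t = (30 x 8 + 120) / 5.5 = 65.45 (outside (0, 60))
  t = (30 x 8 - 240) / 5.5 = 0 (outside (0, 60))
  t = (30 x 8 + 240) / 5.5 = 87.27 (outside (0, 60))
Valid solutions in (0, 60): {21.82} minutes.
The first occurrence is t = 21.82 minutes.
The hands form a 120-degree angle at 21.82 minutes past 8:00.

Final answer: 21.82 minutes past 8:00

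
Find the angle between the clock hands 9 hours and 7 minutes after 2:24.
First find the time 9 hours and 7 minutes after 2:24.
Total minutes: 2 x 60 + 24 + 9 x 60 + 7 = 691.
691 mod 720 = 691 minutes = 11:31.
Now compute the angle at 11:31:
Hour hand: 11 x 30 + 31 x 0.5 = 345.5 degrees
Minute hand: 31 x 6 = 186 degrees
Difference: |345.5 - 186| = 159.5 degrees
The angle is 159.5 degrees

Final answer: 159.5 degrees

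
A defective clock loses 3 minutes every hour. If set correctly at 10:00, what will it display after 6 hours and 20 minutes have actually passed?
For every 60 true minutes, the faulty clock advances 60 - 3 = 57 minutes.
True elapsed: 6 hours and 20 minutes = 380 minutes.
Faulty clock advances: 380 x 57/60 = 361 minutes (drift: 19 minutes behind).
Shown time: 10:00 + 361 minutes = 4:01.

Final answer: 4:01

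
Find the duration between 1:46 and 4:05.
From 1:46 to 4:05:
(4 x 60 + 5) - (1 x 60 + 46) = 245 - 106 = 139 minutes
= 2 hours and 19 minutes

Final answer: 2 hours and 19 minutes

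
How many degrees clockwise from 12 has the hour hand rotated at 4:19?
The hour hand moves 30 degrees per hour and 0.5 degrees per minute.
At 4:19: (4) x 30 + 19 x 0.5 = 120 + 9.5 = 129.5 degrees

Final answer: 129.5 degrees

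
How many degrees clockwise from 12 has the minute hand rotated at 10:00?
The minute hand moves 6 degrees per minute.
At 10:00: 0 x 6 = 0 degrees

Final answer: 0 degrees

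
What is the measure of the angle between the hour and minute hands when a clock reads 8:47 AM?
Hour hand position: 8 x 30 + 47 x 0.5 = 263.5 degrees
Minute hand position: 47 x 6 = 282 degrees
Difference: |263.5 - 282| = 18.5 degrees
The angle between the hands is 18.5 degrees

Final answer: 18.5 degrees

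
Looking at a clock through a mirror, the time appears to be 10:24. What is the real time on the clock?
Reflection across the vertical (12-6) axis maps a hand at angle A degrees to (360 - A) degrees, which sends a reading of T minutes past 12:00 to (720 - T) minutes past 12:00.
Mirror reads 10:24 = 624 minutes past 12:00.
Actual time: (720 - 624) mod 720 = 96 minutes = 1:36.

Final answer: 1:36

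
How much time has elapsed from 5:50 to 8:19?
From 5:50 to 8:19:
(8 x 60 + 19) - (5 x 60 + 50) = 499 - 350 = 149 minutes
= 2 hours and 29 minutes

Final answer: 2 hours and 29 minutes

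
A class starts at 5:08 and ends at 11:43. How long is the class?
From 5:08 to 11:43:
(11 x 60 + 43) - (5 x 60 + 8) = 703 - 308 = 395 minutes
= 6 hours and 35 minutes

Final answer: 6 hours and 35 minutes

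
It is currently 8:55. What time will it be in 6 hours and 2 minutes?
Starting time: 8:55
Adding 2 minutes to 55 minutes: 55 + 2 = 57 minutes
Adding 6 hours: 8 + 6 = 14 - 12 = 2
Final time: 2:57

Final answer: 2:57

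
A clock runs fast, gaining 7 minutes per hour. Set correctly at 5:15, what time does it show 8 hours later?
For every 60 true minutes, the faulty clock advances 60 + 7 = 67 minutes.
True elapsed: 8 hours = 480 minutes.
Faulty clock advances: 480 x 67/60 = 536 minutes (drift: 56 minutes ahead).
Shown time: 5:15 + 536 minutes = 2:11.

Final answer: 2:11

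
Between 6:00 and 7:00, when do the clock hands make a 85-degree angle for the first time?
At t minutes past 6:00, the hour hand is at 30 x 6 + 0.5t degrees and the minute hand is at 6t degrees.
The smaller angle between them is 85 degrees when |30H - 5.5t| = 85 or |30H - 5.5t| = 275.
With H = 6, solve 30 x 6 - 5.5t = +/- target for each target:
  t = (30 x 6 - 85) / 5.5 = 17.27
  t = (30 x 6 + 85) / 5.5 = 48.18
  t = (30 x 6 - 275) / 5.5 = -17.27 (outside (0, 60))
  t = (30 x 6 + 275) / 5.5 = 82.73 (outside (0, 60))
Valid solutions in (0, 60): {17.27, 48.18} minutes.
The first occurrence is t = 17.27 minutes.
The hands form a 85-degree angle at 17.27 minutes past 6:00.

Final answer: 17.27 minutes past 6:00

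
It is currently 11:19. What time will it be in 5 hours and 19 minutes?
Starting time: 11:19
Adding 19 minutes to 19 minutes: 19 + 19 = 38 minutes
Adding 5 hours: 11 + 5 = 16 - 12 = 4
Final time: 4:38

Final answer: 4:38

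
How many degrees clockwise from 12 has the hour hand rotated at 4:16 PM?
The hour hand moves 30 degrees per hour and 0.5 degrees per minute.
At 4:16: (4) x 30 + 16 x 0.5 = 120 + 8 = 128 degrees

Final answer: 128 degrees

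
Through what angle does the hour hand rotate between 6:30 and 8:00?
The hour hand moves 0.5 degrees per minute.
Time elapsed: 8:00 - 6:30 = 90 minutes
Angular displacement: 90 x 0.5 = 45 degrees

Final answer: 45 degrees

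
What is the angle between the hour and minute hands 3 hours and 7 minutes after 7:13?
First find the time 3 hours and 7 minutes after 7:13.
Total minutes: 7 x 60 + 13 + 3 x 60 + 7 = 620.
620 mod 720 = 620 minutes = 10:20.
Now compute the angle at 10:20:
Hour hand: 10 x 30 + 20 x 0.5 = 310 degrees
Minute hand: 20 x 6 = 120 degrees
Difference: |310 - 120| = 190 degrees
Smaller angle: 360 - 190 = 170 degrees

Final answer: 170 degrees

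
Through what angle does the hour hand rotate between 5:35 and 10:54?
The hour hand moves 0.5 degrees per minute.
Time elapsed: 10:54 - 5:35 = 319 minutes
Angular displacement: 319 x 0.5 = 159.5 degrees

Final answer: 159.5 degrees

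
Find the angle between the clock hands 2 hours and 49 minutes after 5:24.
First find the time 2 hours and 49 minutes after 5:24.
Total minutes: 5 x 60 + 24 + 2 x 60 + 49 = 493.
493 mod 720 = 493 minutes = 8:13.
Now compute the angle at 8:13:
Hour hand: 8 x 30 + 13 x 0.5 = 246.5 degrees
Minute hand: 13 x 6 = 78 degrees
Difference: |246.5 - 78| = 168.5 degrees
The angle is 168.5 degrees

Final answer: 168.5 degrees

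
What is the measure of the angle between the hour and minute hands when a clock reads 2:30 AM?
Hour hand position: 2 x 30 + 30 x 0.5 = 75 degrees
Minute hand position: 30 x 6 = 180 degrees
Difference: |75 - 180| = 105 degrees
The angle between the hands is 105 degrees

Final answer: 105 degrees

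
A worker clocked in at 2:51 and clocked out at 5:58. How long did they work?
From 2:51 to 5:58:
(5 x 60 + 58) - (2 x 60 + 51) = 358 - 171 = 187 minutes
= 3 hours and 7 minutes

Final answer: 3 hours and 7 minutes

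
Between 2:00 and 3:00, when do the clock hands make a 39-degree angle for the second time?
At t minutes past 2:00, the hour hand is at 30 x 2 + 0.5t degrees and the minute hand is at 6t degrees.
The smaller angle between them is 39 degrees when |30H - 5.5t| = 39 or |30H - 5.5t| = 321.
With H = 2, solve 30 x 2 - 5.5t = +/- target for each target:
  t = (30 x 2 - 39) / 5.5 = 3.82
  t = (30 x 2 + 39) / 5.5 = 18
  t = (30 x 2 - 321) / 5.5 = -47.45 (outside (0, 60))
  t = (30 x 2 + 321) / 5.5 = 69.27 (outside (0, 60))
Valid solutions in (0, 60): {3.82, 18} minutes.
The second occurrence is t = 18 minutes.
The hands form a 39-degree angle at 18 minutes past 2:00.

Final answer: 18 minutes past 2:00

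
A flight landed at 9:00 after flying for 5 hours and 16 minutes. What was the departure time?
Starting time: 9:00 = 540 total minutes past 12:00
Subtracting: 5 hours and 16 minutes = 316 minutes
540 - 316 = 224 minutes
= 3 hours and 44 minutes past 12:00 = 3:44

Final answer: 3:44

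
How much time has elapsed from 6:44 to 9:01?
From 6:44 to 9:01:
(9 x 60 + 1) - (6 x 60 + 44) = 541 - 404 = 137 minutes
= 2 hours and 17 minutes

Final answer: 2 hours and 17 minutes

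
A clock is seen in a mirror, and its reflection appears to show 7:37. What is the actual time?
Reflection across the vertical (12-6) axis maps a hand at angle A degrees to (360 - A) degrees, which sends a reading of T minutes past 12:00 to (720 - T) minutes past 12:00.
Mirror reads 7:37 = 457 minutes past 12:00.
Actual time: (720 - 457) mod 720 = 263 minutes = 4:23.

Final answer: 4:23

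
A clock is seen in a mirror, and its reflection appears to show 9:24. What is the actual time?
Reflection across the vertical (12-6) axis maps a hand at angle A degrees to (360 - A) degrees, which sends a reading of T minutes past 12:00 to (720 - T) minutes past 12:00.
Mirror reads 9:24 = 564 minutes past 12:00.
Actual time: (720 - 564) mod 720 = 156 minutes = 2:36.

Final answer: 2:36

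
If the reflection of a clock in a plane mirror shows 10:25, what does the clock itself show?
Reflection across the vertical (12-6) axis maps a hand at angle A degrees to (360 - A) degrees, which sends a reading of T minutes past 12:00 to (720 - T) minutes past 12:00.
Mirror reads 10:25 = 625 minutes past 12:00.
Actual time: (720 - 625) mod 720 = 95 minutes = 1:35.

Final answer: 1:35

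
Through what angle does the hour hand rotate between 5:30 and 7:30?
The hour hand moves 0.5 degrees per minute.
Time elapsed: 7:30 - 5:30 = 120 minutes
Angular displacement: 120 x 0.5 = 60 degrees

Final answer: 60 degrees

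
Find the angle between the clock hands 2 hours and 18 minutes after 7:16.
First find the time 2 hours and 18 minutes after 7:16.
Total minutes: 7 x 60 + 16 + 2 x 60 + 18 = 574.
574 mod 720 = 574 minutes = 9:34.
Now compute the angle at 9:34:
Hour hand: 9 x 30 + 34 x 0.5 = 287 degrees
Minute hand: 34 x 6 = 204 degrees
Difference: |287 - 204| = 83 degrees
The angle is 83 degrees

Final answer: 83 degrees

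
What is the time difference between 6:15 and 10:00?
From 6:15 to 10:00:
(10 x 60 + 0) - (6 x 60 + 15) = 600 - 375 = 225 minutes
= 3 hours and 45 minutes

Final answer: 3 hours and 45 minutes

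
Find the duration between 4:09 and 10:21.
From 4:09 to 10:21:
(10 x 60 + 21) - (4 x 60 + 9) = 621 - 249 = 372 minutes
= 6 hours and 12 minutes

Final answer: 6 hours and 12 minutes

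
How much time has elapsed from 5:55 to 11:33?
From 5:55 to 11:33:
(11 x 60 + 33) - (5 x 60 + 55) = 693 - 355 = 338 minutes
= 5 hours and 38 minutes

Final answer: 5 hours and 38 minutes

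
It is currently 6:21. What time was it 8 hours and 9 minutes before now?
Starting time: 6:21 = 381 total minutes past 12:00
Subtracting: 8 hours and 9 minutes = 489 minutes
381 - 489 = -108 (negative, add 12 hours = 720) = 612 minutes
= 10 hours and 12 minutes past 12:00 = 10:12

Final answer: 10:12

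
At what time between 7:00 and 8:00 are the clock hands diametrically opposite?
For hands to be 180 degrees apart: |30H - 5.5t| = 180
With H = 7: t = (30 x 7 + 180)/5.5 = 70.91 or t = (30 x 7 - 180)/5.5 = 5.45
First valid solution (0 < t < 60): t = 5.45 minutes
The hands are opposite at 5.45 minutes past 7:00.

Final answer: 5.45 minutes past 7:00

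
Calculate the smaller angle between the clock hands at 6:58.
Hour hand position: 6 x 30 + 58 x 0.5 = 209 degrees
Minute hand position: 58 x 6 = 348 degrees
Difference: |209 - 348| = 139 degrees
The angle between the hands is 139 degrees

Final answer: 139 degrees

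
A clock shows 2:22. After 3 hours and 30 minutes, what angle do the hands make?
First find the time 3 hours and 30 minutes after 2:22.
Total minutes: 2 x 60 + 22 + 3 x 60 + 30 = 352.
352 mod 720 = 352 minutes = 5:52.
Now compute the angle at 5:52:
Hour hand: 5 x 30 + 52 x 0.5 = 176 degrees
Minute hand: 52 x 6 = 312 degrees
Difference: |176 - 312| = 136 degrees
The angle is 136 degrees

Final answer: 136 degrees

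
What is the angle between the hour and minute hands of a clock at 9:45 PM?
Hour hand position: 9 x 30 + 45 x 0.5 = 292.5 degrees
Minute hand position: 45 x 6 = 270 degrees
Difference: |292.5 - 270| = 22.5 degrees
The angle between the hands is 22.5 degrees

Final answer: 22.5 degrees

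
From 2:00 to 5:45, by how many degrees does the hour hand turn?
The hour hand moves 0.5 degrees per minute.
Time elapsed: 5:45 - 2:00 = 225 minutes
Angular displacement: 225 x 0.5 = 112.5 degrees

Final answer: 112.5 degrees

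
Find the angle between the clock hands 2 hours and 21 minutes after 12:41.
First find the time 2 hours and 21 minutes after 12:41.
Total minutes: 12 x 60 + 41 + 2 x 60 + 21 = 902.
902 mod 720 = 182 minutes = 3:02.
Now compute the angle at 3:02:
Hour hand: 3 x 30 + 2 x 0.5 = 91 degrees
Minute hand: 2 x 6 = 12 degrees
Difference: |91 - 12| = 79 degrees
The angle is 79 degrees

Final answer: 79 degrees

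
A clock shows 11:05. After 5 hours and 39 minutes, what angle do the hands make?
First find the time 5 hours and 39 minutes after 11:05.
Total minutes: 11 x 60 + 5 + 5 x 60 + 39 = 1004.
1004 mod 720 = 284 minutes = 4:44.
Now compute the angle at 4:44:
Hour hand: 4 x 30 + 44 x 0.5 = 142 degrees
Minute hand: 44 x 6 = 264 degrees
Difference: |142 - 264| = 122 degrees
The angle is 122 degrees

Final answer: 122 degrees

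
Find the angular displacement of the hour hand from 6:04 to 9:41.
The hour hand moves 0.5 degrees per minute.
Time elapsed: 9:41 - 6:04 = 217 minutes
Angular displacement: 217 x 0.5 = 108.5 degrees

Final answer: 108.5 degrees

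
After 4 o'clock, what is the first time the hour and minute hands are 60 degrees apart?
At t minutes past 4:00, the hour hand is at 30 x 4 + 0.5t degrees and the minute hand is at 6t degrees.
The smaller angle between them is 60 degrees when |30H - 5.5t| = 60 or |30H - 5.5t| = 300.
With H = 4, solve 30 x 4 - 5.5t = +/- target for each target:
  t = (30 x 4 - 60) / 5.5 = 10.91
  t = (30 x 4 + 60) / 5.5 = 32.73
  t = (30 x 4 - 300) / 5.5 = -32.73 (outside (0, 60))
  t = (30 x 4 + 300) / 5.5 = 76.36 (outside (0, 60))
Valid solutions in (0, 60): {10.91, 32.73} minutes.
The first occurrence is t = 10.91 minutes.
The hands form a 60-degree angle at 10.91 minutes past 4:00.

Final answer: 10.91 minutes past 4:00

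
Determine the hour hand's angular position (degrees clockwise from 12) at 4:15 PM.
The hour hand moves 30 degrees per hour and 0.5 degrees per minute.
At 4:15: (4) x 30 + 15 x 0.5 = 120 + 7.5 = 127.5 degrees

Final answer: 127.5 degrees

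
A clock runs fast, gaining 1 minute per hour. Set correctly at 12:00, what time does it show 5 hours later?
For every 60 true minutes, the faulty clock advances 60 + 1 = 61 minutes.
True elapsed: 5 hours = 300 minutes.
Faulty clock advances: 300 x 61/60 = 305 minutes (drift: 5 minutes ahead).
Shown time: 12:00 + 305 minutes = 5:05.

Final answer: 5:05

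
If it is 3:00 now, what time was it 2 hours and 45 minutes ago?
Starting time: 3:00 = 180 total minutes past 12:00
Subtracting: 2 hours and 45 minutes = 165 minutes
180 - 165 = 15 minutes
= 15 minutes past 12:00 = 12:15

Final answer: 12:15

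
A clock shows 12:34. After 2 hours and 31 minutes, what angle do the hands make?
First find the time 2 hours and 31 minutes after 12:34.
Total minutes: 12 x 60 + 34 + 2 x 60 + 31 = 905.
905 mod 720 = 185 minutes = 3:05.
Now compute the angle at 3:05:
Hour hand: 3 x 30 + 5 x 0.5 = 92.5 degrees
Minute hand: 5 x 6 = 30 degrees
Difference: |92.5 - 30| = 62.5 degrees
The angle is 62.5 degrees

Final answer: 62.5 degrees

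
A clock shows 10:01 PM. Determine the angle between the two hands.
Hour hand position: 10 x 30 + 1 x 0.5 = 300.5 degrees
Minute hand position: 1 x 6 = 6 degrees
Difference: |300.5 - 6| = 294.5 degrees
Since 294.5 > 180, the smaller angle is 360 - 294.5 = 65.5 degrees

Final answer: 65.5 degrees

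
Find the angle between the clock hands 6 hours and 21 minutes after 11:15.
First find the time 6 hours and 21 minutes after 11:15.
Total minutes: 11 x 60 + 15 + 6 x 60 + 21 = 1056.
1056 mod 720 = 336 minutes = 5:36.
Now compute the angle at 5:36:
Hour hand: 5 x 30 + 36 x 0.5 = 168 degrees
Minute hand: 36 x 6 = 216 degrees
Difference: |168 - 216| = 48 degrees
The angle is 48 degrees

Final answer: 48 degrees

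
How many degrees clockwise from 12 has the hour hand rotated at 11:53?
The hour hand moves 30 degrees per hour and 0.5 degrees per minute.
At 11:53: (11) x 30 + 53 x 0.5 = 330 + 26.5 = 356.5 degrees

Final answer: 356.5 degrees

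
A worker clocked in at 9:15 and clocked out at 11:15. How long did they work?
From 9:15 to 11:15:
(11 x 60 + 15) - (9 x 60 + 15) = 675 - 555 = 120 minutes
= 2 hours

Final answer: 2 hours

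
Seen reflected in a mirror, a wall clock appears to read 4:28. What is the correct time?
Reflection across the vertical (12-6) axis maps a hand at angle A degrees to (360 - A) degrees, which sends a reading of T minutes past 12:00 to (720 - T) minutes past 12:00.
Mirror reads 4:28 = 268 minutes past 12:00.
Actual time: (720 - 268) mod 720 = 452 minutes = 7:32.

Final answer: 7:32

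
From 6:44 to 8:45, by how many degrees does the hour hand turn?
The hour hand moves 0.5 degrees per minute.
Time elapsed: 8:45 - 6:44 = 121 minutes
Angular displacement: 121 x 0.5 = 60.5 degrees

Final answer: 60.5 degrees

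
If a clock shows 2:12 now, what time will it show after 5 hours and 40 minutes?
Starting time: 2:12
Adding 40 minutes to 12 minutes: 12 + 40 = 52 minutes
Adding 5 hours: 2 + 5 = 7
Final time: 7:52

Final answer: 7:52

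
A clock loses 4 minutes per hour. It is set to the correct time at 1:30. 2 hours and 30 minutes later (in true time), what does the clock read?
For every 60 true minutes, the faulty clock advances 60 - 4 = 56 minutes.
True elapsed: 2 hours and 30 minutes = 150 minutes.
Faulty clock advances: 150 x 56/60 = 140 minutes (drift: 10 minutes behind).
Shown time: 1:30 + 140 minutes = 3:50.

Final answer: 3:50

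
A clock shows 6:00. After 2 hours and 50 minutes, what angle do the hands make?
First find the time 2 hours and 50 minutes after 6:00.
Total minutes: 6 x 60 + 0 + 2 x 60 + 50 = 530.
530 mod 720 = 530 minutes = 8:50.
Now compute the angle at 8:50:
Hour hand: 8 x 30 + 50 x 0.5 = 265 degrees
Minute hand: 50 x 6 = 300 degrees
Difference: |265 - 300| = 35 degrees
The angle is 35 degrees

Final answer: 35 degrees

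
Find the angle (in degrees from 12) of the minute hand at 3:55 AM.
The minute hand moves 6 degrees per minute.
At 3:55: 55 x 6 = 330 degrees

Final answer: 330 degrees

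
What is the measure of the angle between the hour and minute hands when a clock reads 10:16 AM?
Hour hand position: 10 x 30 + 16 x 0.5 = 308 degrees
Minute hand position: 16 x 6 = 96 degrees
Difference: |308 - 96| = 212 degrees
Since 212 > 180, the smaller angle is 360 - 212 = 148 degrees

Final answer: 148 degrees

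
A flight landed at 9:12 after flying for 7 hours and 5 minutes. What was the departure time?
Starting time: 9:12 = 552 total minutes past 12:00
Subtracting: 7 hours and 5 minutes = 425 minutes
552 - 425 = 127 minutes
= 2 hours and 7 minutes past 12:00 = 2:07

Final answer: 2:07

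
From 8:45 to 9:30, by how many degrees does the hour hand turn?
The hour hand moves 0.5 degrees per minute.
Time elapsed: 9:30 - 8:45 = 45 minutes
Angular displacement: 45 x 0.5 = 22.5 degrees

Final answer: 22.5 degrees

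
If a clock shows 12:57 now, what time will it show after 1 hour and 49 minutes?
Starting time: 12:57
Adding 49 minutes to 57 minutes: 57 + 49 = 106 minutes = 1 hour and 46 minutes
Adding 1 hour: 12 + 1 + 1 (carry) = 14 - 12 = 2
Final time: 2:46

Final answer: 2:46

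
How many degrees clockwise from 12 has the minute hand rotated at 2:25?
The minute hand moves 6 degrees per minute.
At 2:25: 25 x 6 = 150 degrees

Final answer: 150 degrees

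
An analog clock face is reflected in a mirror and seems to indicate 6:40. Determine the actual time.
Reflection across the vertical (12-6) axis maps a hand at angle A degrees to (360 - A) degrees, which sends a reading of T minutes past 12:00 to (720 - T) minutes past 12:00.
Mirror reads 6:40 = 400 minutes past 12:00.
Actual time: (720 - 400) mod 720 = 320 minutes = 5:20.

Final answer: 5:20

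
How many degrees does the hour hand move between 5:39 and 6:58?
The hour hand moves 0.5 degrees per minute.
Time elapsed: 6:58 - 5:39 = 79 minutes
Angular displacement: 79 x 0.5 = 39.5 degrees

Final answer: 39.5 degrees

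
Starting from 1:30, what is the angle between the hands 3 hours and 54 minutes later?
First find the time 3 hours and 54 minutes after 1:30.
Total minutes: 1 x 60 + 30 + 3 x 60 + 54 = 324.
324 mod 720 = 324 minutes = 5:24.
Now compute the angle at 5:24:
Hour hand: 5 x 30 + 24 x 0.5 = 162 degrees
Minute hand: 24 x 6 = 144 degrees
Difference: |162 - 144| = 18 degrees
The angle is 18 degrees

Final answer: 18 degrees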